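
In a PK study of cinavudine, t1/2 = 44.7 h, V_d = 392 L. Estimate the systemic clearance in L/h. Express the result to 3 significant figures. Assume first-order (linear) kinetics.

k = ln2 / t½ = 0.693147 / 44.7 = 0.01551 h⁻¹
CL = k × Vd = 0.01551 × 392 = 6.080 L/h

6.08 L/h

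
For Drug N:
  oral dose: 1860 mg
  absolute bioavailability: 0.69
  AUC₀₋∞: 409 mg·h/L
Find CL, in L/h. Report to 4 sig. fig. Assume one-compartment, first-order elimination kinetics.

3.138 L/h

CL = F·Dose / AUC = 0.69 × 1860 / 409 = 3.138 L/h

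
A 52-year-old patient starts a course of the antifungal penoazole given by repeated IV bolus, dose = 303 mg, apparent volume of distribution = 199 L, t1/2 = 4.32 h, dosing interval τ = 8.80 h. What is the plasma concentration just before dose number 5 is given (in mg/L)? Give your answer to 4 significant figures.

0.4888 mg/L

C₀ per dose = Dose / Vd = 303 / 199 = 1.523 mg/L
k = ln2 / t½ = 0.693147 / 4.32 = 0.1605 h⁻¹
Fraction remaining after one interval: r = e^(−kτ) = e^(−0.1605 × 8.80) = 0.2436
Before dose 5, 4 doses have been given (aged 1τ, 2τ, 3τ, 4τ).
C_trough = C₀ × (r + r² + … + r^4) = C₀ × r(1−r^4)/(1−r)
        = 1.523 × 0.2436 × (1 − 0.003521) / (1 − 0.2436) = 0.4888 mg/L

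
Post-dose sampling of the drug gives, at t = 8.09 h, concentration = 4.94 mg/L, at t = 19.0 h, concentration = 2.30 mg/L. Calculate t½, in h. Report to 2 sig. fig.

9.9 h

k = ln(C₁/C₂) / (t₂ − t₁) = ln(4.94/2.30) / (19.0 − 8.09)
  = 0.7645 / 10.91 = 0.07007 h⁻¹
t½ = ln2 / k = 0.693147 / 0.07007 = 9.892 h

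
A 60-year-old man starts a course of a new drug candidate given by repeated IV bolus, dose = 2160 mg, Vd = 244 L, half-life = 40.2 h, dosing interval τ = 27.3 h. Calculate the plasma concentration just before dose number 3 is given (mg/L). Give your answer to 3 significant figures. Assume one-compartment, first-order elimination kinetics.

C₀ per dose = Dose / Vd = 2160 / 244 = 8.852 mg/L
k = ln2 / t½ = 0.693147 / 40.2 = 0.01724 h⁻¹
Fraction remaining after one interval: r = e^(−kτ) = e^(−0.01724 × 27.3) = 0.6246
Before dose 3, 2 doses have been given (aged 1τ, 2τ).
C_trough = C₀ × (r + r²) = 8.852 × (0.6246 + 0.3901) = 8.982 mg/L

8.98 mg/L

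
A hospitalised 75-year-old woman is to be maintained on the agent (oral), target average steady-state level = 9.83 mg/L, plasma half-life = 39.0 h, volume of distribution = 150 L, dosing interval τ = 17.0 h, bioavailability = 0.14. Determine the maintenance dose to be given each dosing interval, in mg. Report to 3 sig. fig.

k = ln2 / t½ = 0.693147 / 39.0 = 0.01777 h⁻¹
CL = k × Vd = 0.01777 × 150 = 2.666 L/h
At steady state, F × (Dose/τ) = Css × CL.
Dose = Css × CL × τ / F = 9.83 × 2.666 × 17.0 / 0.14 = 3182 mg

3180 mg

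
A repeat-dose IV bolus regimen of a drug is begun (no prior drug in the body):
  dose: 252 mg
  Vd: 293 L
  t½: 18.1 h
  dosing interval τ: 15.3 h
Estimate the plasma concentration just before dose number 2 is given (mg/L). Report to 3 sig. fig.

0.479 mg/L

C₀ per dose = Dose / Vd = 252 / 293 = 0.8601 mg/L
k = ln2 / t½ = 0.693147 / 18.1 = 0.03830 h⁻¹
Fraction remaining after one interval: r = e^(−kτ) = e^(−0.03830 × 15.3) = 0.5566
Before dose 2, 1 dose has been given (aged 1τ).
C_trough = C₀ × r = 0.8601 × 0.5566 = 0.4787 mg/L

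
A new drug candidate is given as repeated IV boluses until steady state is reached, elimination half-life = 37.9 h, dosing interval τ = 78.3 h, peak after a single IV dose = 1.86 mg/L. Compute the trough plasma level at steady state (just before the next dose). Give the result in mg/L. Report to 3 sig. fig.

k = ln2 / t½ = 0.693147 / 37.9 = 0.01829 h⁻¹
e^(−kτ) = e^(−0.01829 × 78.3) = 0.2388
Accumulation ratio R = 1 / (1 − e^(−kτ)) = 1 / (1 − 0.2388) = 1.314
Steady-state trough = C₀ × R × e^(−kτ) = 1.86 × 1.314 × 0.2388 = 0.5836 mg/L

0.584 mg/L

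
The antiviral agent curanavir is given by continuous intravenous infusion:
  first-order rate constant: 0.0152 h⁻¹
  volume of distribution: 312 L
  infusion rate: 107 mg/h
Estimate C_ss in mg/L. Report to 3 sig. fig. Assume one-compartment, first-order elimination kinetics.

CL = k × Vd = 0.01520 × 312 = 4.742 L/h
At steady state Css = R₀ / CL = 107 / 4.742 = 22.56 mg/L

22.6 mg/L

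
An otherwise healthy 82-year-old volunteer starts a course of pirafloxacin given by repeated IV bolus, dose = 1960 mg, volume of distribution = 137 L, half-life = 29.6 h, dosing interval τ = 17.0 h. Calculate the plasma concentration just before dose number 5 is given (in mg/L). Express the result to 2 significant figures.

23 mg/L

C₀ per dose = Dose / Vd = 1960 / 137 = 14.31 mg/L
k = ln2 / t½ = 0.693147 / 29.6 = 0.02342 h⁻¹
Fraction remaining after one interval: r = e^(−kτ) = e^(−0.02342 × 17.0) = 0.6716
Before dose 5, 4 doses have been given (aged 1τ, 2τ, 3τ, 4τ).
C_trough = C₀ × (r + r² + … + r^4) = C₀ × r(1−r^4)/(1−r)
        = 14.31 × 0.6716 × (1 − 0.2034) / (1 − 0.6716) = 23.31 mg/L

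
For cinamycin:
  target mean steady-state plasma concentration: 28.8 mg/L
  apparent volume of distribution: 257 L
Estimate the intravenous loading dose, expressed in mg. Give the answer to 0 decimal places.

7402 mg

LD = Css × Vd = 28.8 × 257 = 7402 mg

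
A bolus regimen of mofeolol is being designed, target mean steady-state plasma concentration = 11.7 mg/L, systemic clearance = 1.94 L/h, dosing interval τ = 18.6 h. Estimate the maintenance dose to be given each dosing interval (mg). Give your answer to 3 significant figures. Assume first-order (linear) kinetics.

At steady state, Dose/τ = Css × CL.
Dose = Css × CL × τ = 11.7 × 1.940 × 18.6 = 422.2 mg

422 mg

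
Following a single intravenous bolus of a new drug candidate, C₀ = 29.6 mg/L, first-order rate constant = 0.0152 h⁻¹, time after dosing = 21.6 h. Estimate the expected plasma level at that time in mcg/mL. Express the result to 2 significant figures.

C = C₀ · e^(−k·t) = 29.60 × e^(−0.01520 × 21.6)
  = 29.60 × 0.7201 = 21.31 mg/L
(21.31 mg/L = 21.31 mcg/mL)

21 mcg/mL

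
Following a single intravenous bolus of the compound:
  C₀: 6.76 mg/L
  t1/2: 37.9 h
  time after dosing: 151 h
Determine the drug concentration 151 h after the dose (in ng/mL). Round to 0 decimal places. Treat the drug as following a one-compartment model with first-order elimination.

427 ng/mL

k = ln2 / t½ = 0.693147 / 37.9 = 0.01829 h⁻¹
C = C₀ · e^(−k·t) = 6.760 × e^(−0.01829 × 151)
  = 6.760 × 0.06318 = 0.4271 mg/L
Convert: 0.4271 mg/L × 1000 = 427.1 ng/mL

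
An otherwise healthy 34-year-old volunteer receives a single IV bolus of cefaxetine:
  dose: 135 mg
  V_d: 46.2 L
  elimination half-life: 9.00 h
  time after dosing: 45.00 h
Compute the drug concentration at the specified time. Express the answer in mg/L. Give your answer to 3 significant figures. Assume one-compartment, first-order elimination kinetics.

C₀ = Dose / Vd = 135.0 / 46.2 = 2.922 mg/L
k = ln2 / t½ = 0.693147 / 9.00 = 0.07702 h⁻¹
t / t½ = 45.00 / 9.00 = 5 half-lives
C = C₀ × (1/2)^5 = 2.922 × 0.03125 = 0.09131 mg/L

0.0913 mg/L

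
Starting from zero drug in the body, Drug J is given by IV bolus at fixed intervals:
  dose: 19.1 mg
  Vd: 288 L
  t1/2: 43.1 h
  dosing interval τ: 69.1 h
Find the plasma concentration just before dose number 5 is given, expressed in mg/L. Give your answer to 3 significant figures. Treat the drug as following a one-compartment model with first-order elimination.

C₀ per dose = Dose / Vd = 19.1 / 288 = 0.06632 mg/L
k = ln2 / t½ = 0.693147 / 43.1 = 0.01608 h⁻¹
Fraction remaining after one interval: r = e^(−kτ) = e^(−0.01608 × 69.1) = 0.3292
Before dose 5, 4 doses have been given (aged 1τ, 2τ, 3τ, 4τ).
C_trough = C₀ × (r + r² + … + r^4) = C₀ × r(1−r^4)/(1−r)
        = 0.06632 × 0.3292 × (1 − 0.01174) / (1 − 0.3292) = 0.03216 mg/L

0.0322 mg/L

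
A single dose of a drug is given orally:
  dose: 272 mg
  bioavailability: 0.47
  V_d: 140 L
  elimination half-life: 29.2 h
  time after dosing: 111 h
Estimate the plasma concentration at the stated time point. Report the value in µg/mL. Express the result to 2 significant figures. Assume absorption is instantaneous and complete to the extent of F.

Amount reaching circulation = F × Dose = 0.47 × 272.0 = 127.8 mg
C₀ = F·Dose / Vd = 127.8 / 140 = 0.9129 mg/L
k = ln2 / t½ = 0.693147 / 29.2 = 0.02374 h⁻¹
C = C₀ · e^(−k·t) = 0.9129 × e^(−0.02374 × 111)
  = 0.9129 × 0.07171 = 0.06546 mg/L
(0.06546 mg/L = 0.06546 µg/mL)

0.065 µg/mL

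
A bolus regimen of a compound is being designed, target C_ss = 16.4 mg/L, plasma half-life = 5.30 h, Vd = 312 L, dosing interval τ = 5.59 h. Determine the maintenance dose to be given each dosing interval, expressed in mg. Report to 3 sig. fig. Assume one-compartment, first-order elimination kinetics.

k = ln2 / t½ = 0.693147 / 5.30 = 0.1308 h⁻¹
CL = k × Vd = 0.1308 × 312 = 40.81 L/h
At steady state, Dose/τ = Css × CL.
Dose = Css × CL × τ = 16.4 × 40.81 × 5.59 = 3741 mg

3740 mg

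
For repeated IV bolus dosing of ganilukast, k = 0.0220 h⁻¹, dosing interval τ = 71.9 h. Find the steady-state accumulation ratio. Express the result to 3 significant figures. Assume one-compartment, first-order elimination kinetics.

e^(−kτ) = e^(−0.02200 × 71.9) = 0.2056
Accumulation ratio R = 1 / (1 − e^(−kτ)) = 1 / (1 − 0.2056) = 1.259

1.26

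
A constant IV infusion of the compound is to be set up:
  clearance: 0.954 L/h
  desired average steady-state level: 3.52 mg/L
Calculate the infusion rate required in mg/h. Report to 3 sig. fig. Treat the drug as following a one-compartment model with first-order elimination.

At steady state, infusion rate R₀ = Css × CL = 3.52 × 0.9540 = 3.358 mg/h

3.36 mg/h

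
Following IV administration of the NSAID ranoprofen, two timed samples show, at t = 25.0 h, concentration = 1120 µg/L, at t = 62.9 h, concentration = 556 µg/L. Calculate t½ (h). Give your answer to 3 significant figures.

37.5 h

k = ln(C₁/C₂) / (t₂ − t₁) = ln(1120/556) / (62.9 − 25.0)
  = 0.7003 / 37.90 = 0.01848 h⁻¹
t½ = ln2 / k = 0.693147 / 0.01848 = 37.51 h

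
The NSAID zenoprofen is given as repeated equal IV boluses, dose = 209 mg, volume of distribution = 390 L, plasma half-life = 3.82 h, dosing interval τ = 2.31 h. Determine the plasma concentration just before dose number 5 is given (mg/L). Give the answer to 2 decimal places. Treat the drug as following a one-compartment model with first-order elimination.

0.84 mg/L

C₀ per dose = Dose / Vd = 209 / 390 = 0.5359 mg/L
k = ln2 / t½ = 0.693147 / 3.82 = 0.1815 h⁻¹
Fraction remaining after one interval: r = e^(−kτ) = e^(−0.1815 × 2.31) = 0.6575
Before dose 5, 4 doses have been given (aged 1τ, 2τ, 3τ, 4τ).
C_trough = C₀ × (r + r² + … + r^4) = C₀ × r(1−r^4)/(1−r)
        = 0.5359 × 0.6575 × (1 − 0.1869) / (1 − 0.6575) = 0.8365 mg/L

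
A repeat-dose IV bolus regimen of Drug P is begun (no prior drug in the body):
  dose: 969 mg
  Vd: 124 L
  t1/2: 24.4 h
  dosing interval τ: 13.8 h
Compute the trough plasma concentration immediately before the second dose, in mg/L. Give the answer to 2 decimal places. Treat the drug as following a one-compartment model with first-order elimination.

C₀ per dose = Dose / Vd = 969 / 124 = 7.815 mg/L
k = ln2 / t½ = 0.693147 / 24.4 = 0.02841 h⁻¹
Fraction remaining after one interval: r = e^(−kτ) = e^(−0.02841 × 13.8) = 0.6757
Before dose 2, 1 dose has been given (aged 1τ).
C_trough = C₀ × r = 7.815 × 0.6757 = 5.281 mg/L

5.28 mg/L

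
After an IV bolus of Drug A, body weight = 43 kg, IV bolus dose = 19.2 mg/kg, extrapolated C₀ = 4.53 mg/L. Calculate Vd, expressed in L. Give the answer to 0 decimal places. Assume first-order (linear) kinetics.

Dose = 19.2 × 43 = 825.6 mg
Vd = Dose / C₀ = 825.6 / 4.53 = 182.3 L

182 L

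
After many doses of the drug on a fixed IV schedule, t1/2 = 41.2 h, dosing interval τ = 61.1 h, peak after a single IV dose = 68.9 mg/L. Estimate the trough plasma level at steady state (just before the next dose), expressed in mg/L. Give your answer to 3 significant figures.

38.4 mg/L

k = ln2 / t½ = 0.693147 / 41.2 = 0.01682 h⁻¹
e^(−kτ) = e^(−0.01682 × 61.1) = 0.3578
Accumulation ratio R = 1 / (1 − e^(−kτ)) = 1 / (1 − 0.3578) = 1.557
Steady-state trough = C₀ × R × e^(−kτ) = 68.9 × 1.557 × 0.3578 = 38.38 mg/L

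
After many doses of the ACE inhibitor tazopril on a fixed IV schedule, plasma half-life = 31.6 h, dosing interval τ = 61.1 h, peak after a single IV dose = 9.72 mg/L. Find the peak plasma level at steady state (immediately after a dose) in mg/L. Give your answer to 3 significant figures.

13.2 mg/L

k = ln2 / t½ = 0.693147 / 31.6 = 0.02194 h⁻¹
e^(−kτ) = e^(−0.02194 × 61.1) = 0.2617
Accumulation ratio R = 1 / (1 − e^(−kτ)) = 1 / (1 − 0.2617) = 1.354
Steady-state peak = C₀ × R = 9.72 × 1.354 = 13.16 mg/L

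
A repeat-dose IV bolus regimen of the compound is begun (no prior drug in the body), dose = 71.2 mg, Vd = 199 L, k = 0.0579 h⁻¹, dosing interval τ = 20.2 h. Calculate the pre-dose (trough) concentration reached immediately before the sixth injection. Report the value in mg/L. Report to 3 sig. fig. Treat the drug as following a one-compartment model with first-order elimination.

0.161 mg/L

C₀ per dose = Dose / Vd = 71.2 / 199 = 0.3578 mg/L
Fraction remaining after one interval: r = e^(−kτ) = e^(−0.05790 × 20.2) = 0.3105
Before dose 6, 5 doses have been given (aged 1τ, 2τ, 3τ, 4τ, 5τ).
C_trough = C₀ × (r + r² + … + r^5) = C₀ × r(1−r^5)/(1−r)
        = 0.3578 × 0.3105 × (1 − 0.002886) / (1 − 0.3105) = 0.1607 mg/L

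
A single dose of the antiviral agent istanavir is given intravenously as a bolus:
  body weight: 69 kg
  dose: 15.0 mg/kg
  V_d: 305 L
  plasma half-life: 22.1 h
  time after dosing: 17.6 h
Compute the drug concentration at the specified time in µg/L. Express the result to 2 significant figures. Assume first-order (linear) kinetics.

2000 µg/L

Total dose = 15.0 × 69 = 1035 mg
C₀ = Dose / Vd = 1035 / 305 = 3.393 mg/L
k = ln2 / t½ = 0.693147 / 22.1 = 0.03136 h⁻¹
C = C₀ · e^(−k·t) = 3.393 × e^(−0.03136 × 17.6)
  = 3.393 × 0.5758 = 1.954 mg/L
Convert: 1.954 mg/L × 1000 = 1954 µg/L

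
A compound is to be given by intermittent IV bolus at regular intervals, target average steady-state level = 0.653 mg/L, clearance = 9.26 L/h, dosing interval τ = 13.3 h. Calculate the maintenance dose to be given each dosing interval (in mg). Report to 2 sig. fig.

At steady state, Dose/τ = Css × CL.
Dose = Css × CL × τ = 0.653 × 9.260 × 13.3 = 80.42 mg

80 mg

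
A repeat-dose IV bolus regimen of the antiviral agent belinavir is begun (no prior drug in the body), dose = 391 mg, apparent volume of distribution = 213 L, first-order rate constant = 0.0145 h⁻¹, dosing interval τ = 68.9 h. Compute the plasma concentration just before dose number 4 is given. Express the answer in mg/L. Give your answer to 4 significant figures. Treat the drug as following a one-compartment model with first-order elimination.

1.017 mg/L

C₀ per dose = Dose / Vd = 391 / 213 = 1.836 mg/L
Fraction remaining after one interval: r = e^(−kτ) = e^(−0.01450 × 68.9) = 0.3682
Before dose 4, 3 doses have been given (aged 1τ, 2τ, 3τ).
C_trough = C₀ × (r + r² + … + r^3) = C₀ × r(1−r^3)/(1−r)
        = 1.836 × 0.3682 × (1 − 0.04992) / (1 − 0.3682) = 1.017 mg/L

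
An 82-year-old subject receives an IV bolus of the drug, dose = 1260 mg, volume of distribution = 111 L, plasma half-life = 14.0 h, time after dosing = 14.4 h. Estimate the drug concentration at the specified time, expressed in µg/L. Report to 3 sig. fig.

C₀ = Dose / Vd = 1260 / 111 = 11.35 mg/L
k = ln2 / t½ = 0.693147 / 14.0 = 0.04951 h⁻¹
C = C₀ · e^(−k·t) = 11.35 × e^(−0.04951 × 14.4)
  = 11.35 × 0.4902 = 5.564 mg/L
Convert: 5.564 mg/L × 1000 = 5564 µg/L

5560 µg/L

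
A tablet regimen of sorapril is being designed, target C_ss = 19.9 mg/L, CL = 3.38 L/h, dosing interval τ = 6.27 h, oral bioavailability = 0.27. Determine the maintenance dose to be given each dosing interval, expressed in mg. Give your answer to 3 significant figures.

At steady state, F × (Dose/τ) = Css × CL.
Dose = Css × CL × τ / F = 19.9 × 3.380 × 6.27 / 0.27 = 1562 mg

1560 mg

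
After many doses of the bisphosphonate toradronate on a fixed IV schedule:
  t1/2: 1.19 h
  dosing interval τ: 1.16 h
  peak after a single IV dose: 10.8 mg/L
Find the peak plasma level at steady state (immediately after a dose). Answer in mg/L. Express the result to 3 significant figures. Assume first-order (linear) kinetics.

22.0 mg/L

k = ln2 / t½ = 0.693147 / 1.19 = 0.5825 h⁻¹
e^(−kτ) = e^(−0.5825 × 1.16) = 0.5088
Accumulation ratio R = 1 / (1 − e^(−kτ)) = 1 / (1 − 0.5088) = 2.036
Steady-state peak = C₀ × R = 10.8 × 2.036 = 21.99 mg/L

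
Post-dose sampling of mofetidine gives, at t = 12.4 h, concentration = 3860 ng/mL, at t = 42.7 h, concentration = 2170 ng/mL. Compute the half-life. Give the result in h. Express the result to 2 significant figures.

36 h

k = ln(C₁/C₂) / (t₂ − t₁) = ln(3860/2170) / (42.7 − 12.4)
  = 0.5759 / 30.30 = 0.01901 h⁻¹
t½ = ln2 / k = 0.693147 / 0.01901 = 36.46 h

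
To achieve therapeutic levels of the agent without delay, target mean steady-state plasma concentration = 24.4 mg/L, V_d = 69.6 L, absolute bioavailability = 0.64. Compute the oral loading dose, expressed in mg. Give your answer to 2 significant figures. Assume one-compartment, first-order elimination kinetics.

LD = Css × Vd / F = 24.4 × 69.6 / 0.64 = 2654 mg

2700 mg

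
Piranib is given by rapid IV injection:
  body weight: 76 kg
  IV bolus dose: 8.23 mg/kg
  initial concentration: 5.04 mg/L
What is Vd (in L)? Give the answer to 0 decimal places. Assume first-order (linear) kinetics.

Dose = 8.23 × 76 = 625.5 mg
Vd = Dose / C₀ = 625.5 / 5.04 = 124.1 L

124 L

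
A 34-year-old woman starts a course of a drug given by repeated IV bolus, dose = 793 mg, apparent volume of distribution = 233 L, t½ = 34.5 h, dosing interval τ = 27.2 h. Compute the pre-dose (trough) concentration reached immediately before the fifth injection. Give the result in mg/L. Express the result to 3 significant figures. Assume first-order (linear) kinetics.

4.15 mg/L

C₀ per dose = Dose / Vd = 793 / 233 = 3.403 mg/L
k = ln2 / t½ = 0.693147 / 34.5 = 0.02009 h⁻¹
Fraction remaining after one interval: r = e^(−kτ) = e^(−0.02009 × 27.2) = 0.5790
Before dose 5, 4 doses have been given (aged 1τ, 2τ, 3τ, 4τ).
C_trough = C₀ × (r + r² + … + r^4) = C₀ × r(1−r^4)/(1−r)
        = 3.403 × 0.5790 × (1 − 0.1124) / (1 − 0.5790) = 4.154 mg/L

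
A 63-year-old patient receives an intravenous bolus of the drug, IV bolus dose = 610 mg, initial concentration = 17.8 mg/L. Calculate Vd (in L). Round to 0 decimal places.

34 L

Vd = Dose / C₀ = 610.0 / 17.8 = 34.27 L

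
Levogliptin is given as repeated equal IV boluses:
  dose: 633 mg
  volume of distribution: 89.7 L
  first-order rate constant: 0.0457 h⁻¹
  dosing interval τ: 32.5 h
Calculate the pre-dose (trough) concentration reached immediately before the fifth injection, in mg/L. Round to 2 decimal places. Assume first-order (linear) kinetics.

C₀ per dose = Dose / Vd = 633 / 89.7 = 7.057 mg/L
Fraction remaining after one interval: r = e^(−kτ) = e^(−0.04570 × 32.5) = 0.2264
Before dose 5, 4 doses have been given (aged 1τ, 2τ, 3τ, 4τ).
C_trough = C₀ × (r + r² + … + r^4) = C₀ × r(1−r^4)/(1−r)
        = 7.057 × 0.2264 × (1 − 0.002627) / (1 − 0.2264) = 2.060 mg/L

2.06 mg/L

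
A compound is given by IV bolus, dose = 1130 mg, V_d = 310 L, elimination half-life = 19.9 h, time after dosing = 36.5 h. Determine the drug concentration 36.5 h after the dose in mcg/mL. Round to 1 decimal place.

1.0 mcg/mL

C₀ = Dose / Vd = 1130 / 310 = 3.645 mg/L
k = ln2 / t½ = 0.693147 / 19.9 = 0.03483 h⁻¹
C = C₀ · e^(−k·t) = 3.645 × e^(−0.03483 × 36.5)
  = 3.645 × 0.2805 = 1.022 mg/L
(1.022 mg/L = 1.022 mcg/mL)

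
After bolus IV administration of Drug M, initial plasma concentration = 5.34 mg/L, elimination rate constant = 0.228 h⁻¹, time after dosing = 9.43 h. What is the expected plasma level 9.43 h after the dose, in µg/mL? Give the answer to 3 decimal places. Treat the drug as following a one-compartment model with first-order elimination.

C = C₀ · e^(−k·t) = 5.340 × e^(−0.2280 × 9.43)
  = 5.340 × 0.1165 = 0.6221 mg/L
(0.6221 mg/L = 0.6221 µg/mL)

0.622 µg/mL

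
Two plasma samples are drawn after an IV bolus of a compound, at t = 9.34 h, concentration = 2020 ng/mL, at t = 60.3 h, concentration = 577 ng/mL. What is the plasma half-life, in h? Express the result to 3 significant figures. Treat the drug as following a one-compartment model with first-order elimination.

28.2 h

k = ln(C₁/C₂) / (t₂ − t₁) = ln(2020/577) / (60.3 − 9.34)
  = 1.253 / 50.96 = 0.02459 h⁻¹
t½ = ln2 / k = 0.693147 / 0.02459 = 28.19 h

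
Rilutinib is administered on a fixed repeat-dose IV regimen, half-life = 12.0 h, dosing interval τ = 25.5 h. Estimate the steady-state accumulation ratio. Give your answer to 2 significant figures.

1.3

k = ln2 / t½ = 0.693147 / 12.0 = 0.05776 h⁻¹
e^(−kτ) = e^(−0.05776 × 25.5) = 0.2293
Accumulation ratio R = 1 / (1 − e^(−kτ)) = 1 / (1 − 0.2293) = 1.298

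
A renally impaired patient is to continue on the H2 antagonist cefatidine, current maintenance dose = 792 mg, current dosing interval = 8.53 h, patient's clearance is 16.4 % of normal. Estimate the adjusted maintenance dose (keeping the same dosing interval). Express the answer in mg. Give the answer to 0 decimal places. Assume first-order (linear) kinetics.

To keep the same average steady-state level, dosing rate must scale with clearance.
CL ratio = 16.4 / 100 = 0.1640
New dose (same interval) = 792 × 0.1640 = 129.9 mg

130 mg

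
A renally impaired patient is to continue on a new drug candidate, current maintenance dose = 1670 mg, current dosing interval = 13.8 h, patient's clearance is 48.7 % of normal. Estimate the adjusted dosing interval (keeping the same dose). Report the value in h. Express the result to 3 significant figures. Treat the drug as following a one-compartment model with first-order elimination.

28.3 h

To keep the same average steady-state level, dosing rate must scale with clearance.
CL ratio = 48.7 / 100 = 0.4870
New interval (same dose) = 13.8 / 0.4870 = 28.34 h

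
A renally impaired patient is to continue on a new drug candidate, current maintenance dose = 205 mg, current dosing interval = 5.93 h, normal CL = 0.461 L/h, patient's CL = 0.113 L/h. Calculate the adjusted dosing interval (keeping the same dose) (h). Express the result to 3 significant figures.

To keep the same average steady-state level, dosing rate must scale with clearance.
CL ratio = 0.113 / 0.461 = 0.2451
New interval (same dose) = 5.93 / 0.2451 = 24.19 h

24.2 h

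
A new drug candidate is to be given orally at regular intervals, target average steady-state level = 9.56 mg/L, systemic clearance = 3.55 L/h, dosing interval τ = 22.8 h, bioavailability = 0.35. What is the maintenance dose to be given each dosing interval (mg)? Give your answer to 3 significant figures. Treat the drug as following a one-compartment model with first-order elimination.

At steady state, F × (Dose/τ) = Css × CL.
Dose = Css × CL × τ / F = 9.56 × 3.550 × 22.8 / 0.35 = 2211 mg

2210 mg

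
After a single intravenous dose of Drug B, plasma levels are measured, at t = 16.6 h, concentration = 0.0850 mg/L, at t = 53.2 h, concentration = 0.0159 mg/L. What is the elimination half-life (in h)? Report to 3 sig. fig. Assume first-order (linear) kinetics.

k = ln(C₁/C₂) / (t₂ − t₁) = ln(0.0850/0.0159) / (53.2 − 16.6)
  = 1.676 / 36.60 = 0.04579 h⁻¹
t½ = ln2 / k = 0.693147 / 0.04579 = 15.14 h

15.1 h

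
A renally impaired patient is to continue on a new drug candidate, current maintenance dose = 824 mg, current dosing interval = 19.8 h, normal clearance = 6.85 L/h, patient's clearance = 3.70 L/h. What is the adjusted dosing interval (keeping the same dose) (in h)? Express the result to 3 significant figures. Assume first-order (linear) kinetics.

36.7 h

To keep the same average steady-state level, dosing rate must scale with clearance.
CL ratio = 3.70 / 6.85 = 0.5401
New interval (same dose) = 19.8 / 0.5401 = 36.66 h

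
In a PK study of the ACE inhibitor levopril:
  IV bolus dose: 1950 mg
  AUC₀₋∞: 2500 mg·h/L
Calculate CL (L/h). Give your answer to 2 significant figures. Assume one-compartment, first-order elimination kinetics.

0.78 L/h

CL = Dose / AUC = 1950 / 2500 = 0.7800 L/h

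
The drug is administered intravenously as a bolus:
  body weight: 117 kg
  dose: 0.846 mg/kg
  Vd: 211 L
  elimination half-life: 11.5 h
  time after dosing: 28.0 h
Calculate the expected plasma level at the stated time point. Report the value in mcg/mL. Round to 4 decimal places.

0.0868 mcg/mL

Total dose = 0.846 × 117 = 98.98 mg
C₀ = Dose / Vd = 98.98 / 211 = 0.4691 mg/L
k = ln2 / t½ = 0.693147 / 11.5 = 0.06027 h⁻¹
C = C₀ · e^(−k·t) = 0.4691 × e^(−0.06027 × 28.0)
  = 0.4691 × 0.1850 = 0.08678 mg/L
(0.08678 mg/L = 0.08678 mcg/mL)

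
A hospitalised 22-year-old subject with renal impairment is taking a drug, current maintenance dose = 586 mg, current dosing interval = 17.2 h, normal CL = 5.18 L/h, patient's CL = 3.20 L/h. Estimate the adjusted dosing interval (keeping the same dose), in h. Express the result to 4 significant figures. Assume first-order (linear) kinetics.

To keep the same average steady-state level, dosing rate must scale with clearance.
CL ratio = 3.20 / 5.18 = 0.6178
New interval (same dose) = 17.2 / 0.6178 = 27.84 h

27.84 h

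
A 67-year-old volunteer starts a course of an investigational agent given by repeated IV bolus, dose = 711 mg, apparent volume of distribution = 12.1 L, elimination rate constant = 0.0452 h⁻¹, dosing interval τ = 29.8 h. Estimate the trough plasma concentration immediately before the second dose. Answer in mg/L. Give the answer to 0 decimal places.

C₀ per dose = Dose / Vd = 711 / 12.1 = 58.76 mg/L
Fraction remaining after one interval: r = e^(−kτ) = e^(−0.04520 × 29.8) = 0.2600
Before dose 2, 1 dose has been given (aged 1τ).
C_trough = C₀ × r = 58.76 × 0.2600 = 15.28 mg/L

15 mg/L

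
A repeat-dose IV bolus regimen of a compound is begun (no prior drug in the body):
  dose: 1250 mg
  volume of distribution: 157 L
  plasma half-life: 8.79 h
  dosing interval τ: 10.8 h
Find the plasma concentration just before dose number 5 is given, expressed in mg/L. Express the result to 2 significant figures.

5.7 mg/L

C₀ per dose = Dose / Vd = 1250 / 157 = 7.962 mg/L
k = ln2 / t½ = 0.693147 / 8.79 = 0.07886 h⁻¹
Fraction remaining after one interval: r = e^(−kτ) = e^(−0.07886 × 10.8) = 0.4267
Before dose 5, 4 doses have been given (aged 1τ, 2τ, 3τ, 4τ).
C_trough = C₀ × (r + r² + … + r^4) = C₀ × r(1−r^4)/(1−r)
        = 7.962 × 0.4267 × (1 − 0.03315) / (1 − 0.4267) = 5.730 mg/L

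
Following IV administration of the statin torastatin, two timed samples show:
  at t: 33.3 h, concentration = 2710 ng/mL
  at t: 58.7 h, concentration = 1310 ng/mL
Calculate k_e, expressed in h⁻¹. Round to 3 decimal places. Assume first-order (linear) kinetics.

k = ln(C₁/C₂) / (t₂ − t₁) = ln(2710/1310) / (58.7 − 33.3)
  = 0.7269 / 25.40 = 0.02862 h⁻¹

0.029 h⁻¹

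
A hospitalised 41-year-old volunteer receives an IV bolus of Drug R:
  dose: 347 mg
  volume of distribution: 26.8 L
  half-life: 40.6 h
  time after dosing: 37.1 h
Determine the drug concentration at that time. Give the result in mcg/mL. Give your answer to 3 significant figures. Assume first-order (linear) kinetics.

C₀ = Dose / Vd = 347.0 / 26.8 = 12.95 mg/L
k = ln2 / t½ = 0.693147 / 40.6 = 0.01707 h⁻¹
C = C₀ · e^(−k·t) = 12.95 × e^(−0.01707 × 37.1)
  = 12.95 × 0.5308 = 6.874 mg/L
(6.874 mg/L = 6.874 mcg/mL)

6.87 mcg/mL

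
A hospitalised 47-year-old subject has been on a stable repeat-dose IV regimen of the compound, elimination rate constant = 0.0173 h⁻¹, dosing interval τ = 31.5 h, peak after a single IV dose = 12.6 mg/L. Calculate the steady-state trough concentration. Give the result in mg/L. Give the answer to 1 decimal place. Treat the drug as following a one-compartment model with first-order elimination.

e^(−kτ) = e^(−0.01730 × 31.5) = 0.5799
Accumulation ratio R = 1 / (1 − e^(−kτ)) = 1 / (1 − 0.5799) = 2.380
Steady-state trough = C₀ × R × e^(−kτ) = 12.6 × 2.380 × 0.5799 = 17.39 mg/L

17.4 mg/L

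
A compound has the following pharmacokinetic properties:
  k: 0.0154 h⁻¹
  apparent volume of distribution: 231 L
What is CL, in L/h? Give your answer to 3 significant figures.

3.56 L/h

CL = k × Vd = 0.0154 × 231 = 3.557 L/h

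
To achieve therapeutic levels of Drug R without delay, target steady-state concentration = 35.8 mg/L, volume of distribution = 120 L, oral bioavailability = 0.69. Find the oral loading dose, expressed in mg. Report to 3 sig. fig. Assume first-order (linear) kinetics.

6230 mg

LD = Css × Vd / F = 35.8 × 120 / 0.69 = 6226 mg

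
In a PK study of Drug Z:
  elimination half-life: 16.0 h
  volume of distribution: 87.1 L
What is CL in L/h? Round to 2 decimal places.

3.77 L/h

k = ln2 / t½ = 0.693147 / 16.0 = 0.04332 h⁻¹
CL = k × Vd = 0.04332 × 87.1 = 3.773 L/h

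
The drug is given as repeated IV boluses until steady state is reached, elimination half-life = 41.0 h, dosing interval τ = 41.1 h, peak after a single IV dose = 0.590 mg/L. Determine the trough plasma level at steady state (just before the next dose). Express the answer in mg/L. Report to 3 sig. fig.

0.588 mg/L

k = ln2 / t½ = 0.693147 / 41.0 = 0.01691 h⁻¹
e^(−kτ) = e^(−0.01691 × 41.1) = 0.4991
Accumulation ratio R = 1 / (1 − e^(−kτ)) = 1 / (1 − 0.4991) = 1.996
Steady-state trough = C₀ × R × e^(−kτ) = 0.590 × 1.996 × 0.4991 = 0.5878 mg/L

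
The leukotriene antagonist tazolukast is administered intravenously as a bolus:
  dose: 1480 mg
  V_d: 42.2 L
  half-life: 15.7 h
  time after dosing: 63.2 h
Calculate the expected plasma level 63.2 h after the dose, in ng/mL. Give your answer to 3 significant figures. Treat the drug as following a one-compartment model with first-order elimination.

C₀ = Dose / Vd = 1480 / 42.2 = 35.07 mg/L
k = ln2 / t½ = 0.693147 / 15.7 = 0.04415 h⁻¹
C = C₀ · e^(−k·t) = 35.07 × e^(−0.04415 × 63.2)
  = 35.07 × 0.06140 = 2.153 mg/L
Convert: 2.153 mg/L × 1000 = 2153 ng/mL

2150 ng/mL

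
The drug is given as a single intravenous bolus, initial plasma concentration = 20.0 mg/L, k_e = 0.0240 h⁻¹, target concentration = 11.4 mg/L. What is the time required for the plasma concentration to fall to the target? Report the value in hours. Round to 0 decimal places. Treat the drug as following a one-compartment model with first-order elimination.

23 h

t = ln(C₀ / C) / k = ln(20.00 / 11.4) / 0.02400
  = ln(1.754) / 0.02400 = 0.5619 / 0.02400 = 23.41 h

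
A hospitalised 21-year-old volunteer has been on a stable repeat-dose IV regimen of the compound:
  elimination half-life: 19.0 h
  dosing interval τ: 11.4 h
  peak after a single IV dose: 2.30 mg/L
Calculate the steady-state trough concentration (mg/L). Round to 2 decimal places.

k = ln2 / t½ = 0.693147 / 19.0 = 0.03648 h⁻¹
e^(−kτ) = e^(−0.03648 × 11.4) = 0.6598
Accumulation ratio R = 1 / (1 − e^(−kτ)) = 1 / (1 − 0.6598) = 2.939
Steady-state trough = C₀ × R × e^(−kτ) = 2.30 × 2.939 × 0.6598 = 4.460 mg/L

4.46 mg/L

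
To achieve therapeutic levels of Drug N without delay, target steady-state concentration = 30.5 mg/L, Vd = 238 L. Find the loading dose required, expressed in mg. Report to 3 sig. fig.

LD = Css × Vd = 30.5 × 238 = 7259 mg

7260 mg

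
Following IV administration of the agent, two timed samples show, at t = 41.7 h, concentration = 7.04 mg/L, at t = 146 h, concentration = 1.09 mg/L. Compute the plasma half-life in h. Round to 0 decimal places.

39 h

k = ln(C₁/C₂) / (t₂ − t₁) = ln(7.04/1.09) / (146 − 41.7)
  = 1.865 / 104.3 = 0.01788 h⁻¹
t½ = ln2 / k = 0.693147 / 0.01788 = 38.77 h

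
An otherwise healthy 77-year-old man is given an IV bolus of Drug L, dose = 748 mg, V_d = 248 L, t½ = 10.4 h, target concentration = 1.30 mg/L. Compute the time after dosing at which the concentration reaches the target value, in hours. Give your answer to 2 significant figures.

C₀ = Dose / Vd = 748.0 / 248 = 3.016 mg/L
k = ln2 / t½ = 0.693147 / 10.4 = 0.06665 h⁻¹
t = ln(C₀ / C) / k = ln(3.016 / 1.30) / 0.06665
  = ln(2.320) / 0.06665 = 0.8416 / 0.06665 = 12.63 h

13 h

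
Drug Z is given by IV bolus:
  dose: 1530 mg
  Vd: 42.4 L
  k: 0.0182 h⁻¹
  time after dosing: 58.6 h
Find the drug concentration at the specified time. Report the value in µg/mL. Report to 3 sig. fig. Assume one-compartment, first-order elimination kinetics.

12.4 µg/mL

C₀ = Dose / Vd = 1530 / 42.4 = 36.08 mg/L
C = C₀ · e^(−k·t) = 36.08 × e^(−0.01820 × 58.6)
  = 36.08 × 0.3442 = 12.42 mg/L
(12.42 mg/L = 12.42 µg/mL)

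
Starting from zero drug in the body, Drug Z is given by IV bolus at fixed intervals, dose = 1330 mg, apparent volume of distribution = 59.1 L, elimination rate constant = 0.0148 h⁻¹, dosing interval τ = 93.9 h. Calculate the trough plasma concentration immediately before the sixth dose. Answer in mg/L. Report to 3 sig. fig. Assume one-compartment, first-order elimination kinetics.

7.46 mg/L

C₀ per dose = Dose / Vd = 1330 / 59.1 = 22.50 mg/L
Fraction remaining after one interval: r = e^(−kτ) = e^(−0.01480 × 93.9) = 0.2491
Before dose 6, 5 doses have been given (aged 1τ, 2τ, 3τ, 4τ, 5τ).
C_trough = C₀ × (r + r² + … + r^5) = C₀ × r(1−r^5)/(1−r)
        = 22.50 × 0.2491 × (1 − 0.0009591) / (1 − 0.2491) = 7.457 mg/L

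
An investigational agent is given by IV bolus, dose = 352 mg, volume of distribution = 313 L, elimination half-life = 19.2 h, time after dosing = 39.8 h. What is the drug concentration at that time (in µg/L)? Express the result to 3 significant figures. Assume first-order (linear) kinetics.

C₀ = Dose / Vd = 352.0 / 313 = 1.125 mg/L
k = ln2 / t½ = 0.693147 / 19.2 = 0.03610 h⁻¹
C = C₀ · e^(−k·t) = 1.125 × e^(−0.03610 × 39.8)
  = 1.125 × 0.2377 = 0.2674 mg/L
Convert: 0.2674 mg/L × 1000 = 267.4 µg/L

267 µg/L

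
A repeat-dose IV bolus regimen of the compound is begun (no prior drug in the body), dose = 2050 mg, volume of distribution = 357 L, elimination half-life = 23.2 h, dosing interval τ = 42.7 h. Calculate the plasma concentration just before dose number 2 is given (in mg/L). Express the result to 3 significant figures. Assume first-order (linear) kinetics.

C₀ per dose = Dose / Vd = 2050 / 357 = 5.742 mg/L
k = ln2 / t½ = 0.693147 / 23.2 = 0.02988 h⁻¹
Fraction remaining after one interval: r = e^(−kτ) = e^(−0.02988 × 42.7) = 0.2792
Before dose 2, 1 dose has been given (aged 1τ).
C_trough = C₀ × r = 5.742 × 0.2792 = 1.603 mg/L

1.60 mg/L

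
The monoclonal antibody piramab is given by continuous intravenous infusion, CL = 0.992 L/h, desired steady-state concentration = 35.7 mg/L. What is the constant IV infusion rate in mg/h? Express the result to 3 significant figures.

At steady state, infusion rate R₀ = Css × CL = 35.7 × 0.9920 = 35.41 mg/h

35.4 mg/h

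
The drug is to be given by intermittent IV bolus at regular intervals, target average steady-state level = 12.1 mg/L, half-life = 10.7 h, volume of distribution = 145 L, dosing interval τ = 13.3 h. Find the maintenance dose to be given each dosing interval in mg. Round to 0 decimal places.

k = ln2 / t½ = 0.693147 / 10.7 = 0.06478 h⁻¹
CL = k × Vd = 0.06478 × 145 = 9.393 L/h
At steady state, Dose/τ = Css × CL.
Dose = Css × CL × τ = 12.1 × 9.393 × 13.3 = 1512 mg

1512 mg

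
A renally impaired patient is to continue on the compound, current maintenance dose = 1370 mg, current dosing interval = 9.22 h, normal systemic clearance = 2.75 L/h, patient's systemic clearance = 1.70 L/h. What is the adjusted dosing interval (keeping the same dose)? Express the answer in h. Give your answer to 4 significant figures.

14.91 h

To keep the same average steady-state level, dosing rate must scale with clearance.
CL ratio = 1.70 / 2.75 = 0.6182
New interval (same dose) = 9.22 / 0.6182 = 14.91 h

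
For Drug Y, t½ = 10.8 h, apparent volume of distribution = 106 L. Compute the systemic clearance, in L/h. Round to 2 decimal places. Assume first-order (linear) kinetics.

k = ln2 / t½ = 0.693147 / 10.8 = 0.06418 h⁻¹
CL = k × Vd = 0.06418 × 106 = 6.803 L/h

6.80 L/h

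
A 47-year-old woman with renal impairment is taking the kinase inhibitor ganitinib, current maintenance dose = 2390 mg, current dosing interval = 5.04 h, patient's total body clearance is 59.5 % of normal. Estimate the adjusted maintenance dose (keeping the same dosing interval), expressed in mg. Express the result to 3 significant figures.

1420 mg

To keep the same average steady-state level, dosing rate must scale with clearance.
CL ratio = 59.5 / 100 = 0.5950
New dose (same interval) = 2390 × 0.5950 = 1422 mg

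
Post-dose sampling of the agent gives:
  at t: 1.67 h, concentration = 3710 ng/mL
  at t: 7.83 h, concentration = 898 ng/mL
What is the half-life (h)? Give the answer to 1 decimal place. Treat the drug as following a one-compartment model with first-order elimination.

k = ln(C₁/C₂) / (t₂ − t₁) = ln(3710/898) / (7.83 − 1.67)
  = 1.419 / 6.160 = 0.2304 h⁻¹
t½ = ln2 / k = 0.693147 / 0.2304 = 3.008 h

3.0 h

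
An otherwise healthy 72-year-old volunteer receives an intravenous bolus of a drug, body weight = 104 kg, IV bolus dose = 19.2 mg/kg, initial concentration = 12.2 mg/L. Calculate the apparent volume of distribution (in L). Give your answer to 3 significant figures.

Dose = 19.2 × 104 = 1997 mg
Vd = Dose / C₀ = 1997 / 12.2 = 163.7 L

164 L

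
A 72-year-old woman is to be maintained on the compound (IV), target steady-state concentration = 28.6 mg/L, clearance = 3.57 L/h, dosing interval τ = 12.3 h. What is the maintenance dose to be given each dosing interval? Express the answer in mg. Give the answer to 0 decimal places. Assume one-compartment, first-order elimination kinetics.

1256 mg

At steady state, Dose/τ = Css × CL.
Dose = Css × CL × τ = 28.6 × 3.570 × 12.3 = 1256 mg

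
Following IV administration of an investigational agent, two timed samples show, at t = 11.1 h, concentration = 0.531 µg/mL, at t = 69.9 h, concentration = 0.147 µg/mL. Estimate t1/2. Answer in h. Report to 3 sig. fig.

k = ln(C₁/C₂) / (t₂ − t₁) = ln(0.531/0.147) / (69.9 − 11.1)
  = 1.284 / 58.80 = 0.02184 h⁻¹
t½ = ln2 / k = 0.693147 / 0.02184 = 31.74 h

31.7 h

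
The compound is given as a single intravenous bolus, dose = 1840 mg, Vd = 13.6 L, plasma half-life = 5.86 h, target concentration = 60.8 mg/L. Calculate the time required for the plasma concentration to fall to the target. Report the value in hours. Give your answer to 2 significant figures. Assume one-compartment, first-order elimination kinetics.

C₀ = Dose / Vd = 1840 / 13.6 = 135.3 mg/L
k = ln2 / t½ = 0.693147 / 5.86 = 0.1183 h⁻¹
t = ln(C₀ / C) / k = ln(135.3 / 60.8) / 0.1183
  = ln(2.225) / 0.1183 = 0.7998 / 0.1183 = 6.761 h

6.8 h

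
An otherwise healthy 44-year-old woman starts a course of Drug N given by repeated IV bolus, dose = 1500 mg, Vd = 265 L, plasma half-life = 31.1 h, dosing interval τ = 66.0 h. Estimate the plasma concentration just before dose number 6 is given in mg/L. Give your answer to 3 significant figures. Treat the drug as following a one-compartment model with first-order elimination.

1.69 mg/L

C₀ per dose = Dose / Vd = 1500 / 265 = 5.660 mg/L
k = ln2 / t½ = 0.693147 / 31.1 = 0.02229 h⁻¹
Fraction remaining after one interval: r = e^(−kτ) = e^(−0.02229 × 66.0) = 0.2297
Before dose 6, 5 doses have been given (aged 1τ, 2τ, 3τ, 4τ, 5τ).
C_trough = C₀ × (r + r² + … + r^5) = C₀ × r(1−r^5)/(1−r)
        = 5.660 × 0.2297 × (1 − 0.0006394) / (1 − 0.2297) = 1.687 mg/L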